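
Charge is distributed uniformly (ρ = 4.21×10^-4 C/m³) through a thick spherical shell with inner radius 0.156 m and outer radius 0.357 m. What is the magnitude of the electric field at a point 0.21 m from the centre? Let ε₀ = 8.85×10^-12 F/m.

Symmetry ⇒ E = E(r) r̂. Gaussian sphere of radius r = 0.21 m (within the shell material, 0.156 m < r < 0.357 m).
Only the shell between 0.156 m and r is enclosed: Q_enc = ρ·(4π/3)(r³ − a³) = (4.21×10^-4)·(4π/3)·((0.21)³ − (0.156)³) = 9.637×10^-6 C.
Since E is radial and uniform over the Gaussian sphere, Φ = E·4πr² = Q_enc/ε₀.
E = |Q_enc|/(4πε₀r²) = (9.637×10^-6)/(4π·8.85×10^-12·(0.21)²) = 1.96×10^6 N/C.

|E| ≈ 1.96×10^6 N/C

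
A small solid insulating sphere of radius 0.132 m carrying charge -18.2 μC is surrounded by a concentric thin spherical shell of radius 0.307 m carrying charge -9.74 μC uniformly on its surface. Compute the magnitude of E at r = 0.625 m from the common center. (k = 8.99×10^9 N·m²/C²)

Use a concentric Gaussian sphere at r = 0.625 m (r > 0.307 m, enclosing both).
Q_enc = (-18.2 μC) + (-9.74 μC) = -2.794e-5 C.
Applying ∮E·dA = Q_enc/ε₀ with Φ = E(4πr²):
E = k|Q_enc|/r² = (8.99×10^9)(2.794×10^-5)/(0.625)² = 6.43×10^5 N/C.

|E| = 6.43×10^5 V/m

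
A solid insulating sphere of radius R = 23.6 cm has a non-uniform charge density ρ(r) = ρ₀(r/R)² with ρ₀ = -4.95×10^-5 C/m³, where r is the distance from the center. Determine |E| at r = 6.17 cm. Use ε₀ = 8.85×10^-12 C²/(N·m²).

By spherical symmetry E is radial; choose a Gaussian sphere of radius r = 6.17 cm (r < R).
Integrate the density: Q_enc = 4π ∫₀^r ρ₀(r'/R)^2 r'² dr' = 4πρ₀ r^5/(5·R²) = -1.997×10^-9 C.
Gauss's law: E·4πr² = Q_enc/ε₀.
E = |Q_enc|/(4πε₀r²) = (1.997e-9)/(4π·8.85×10^-12·(0.0617)²) = 4.72×10^3 N/C.

4.72×10^3 V/m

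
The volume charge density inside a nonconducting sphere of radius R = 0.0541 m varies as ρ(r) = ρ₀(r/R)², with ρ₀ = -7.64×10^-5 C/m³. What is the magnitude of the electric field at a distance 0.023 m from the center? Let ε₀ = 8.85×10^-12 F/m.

By spherical symmetry E is radial; choose a Gaussian sphere of radius r = 0.023 m (r < R).
Q_enc = ∫₀^r ρ(r')·4πr'² dr' = (4πρ₀/R²) ∫₀^r r'^4 dr' = 4πρ₀ r^5/(5·R²) = -4.223e-10 C.
By Gauss's law, ∮E·dA = E·4πr² = Q_enc/ε₀.
E = |Q_enc|/(4πε₀r²) = (4.223×10^-10)/(4π·8.85×10^-12·(0.023)²) = 7.18×10^3 N/C.

7.18e3 V/m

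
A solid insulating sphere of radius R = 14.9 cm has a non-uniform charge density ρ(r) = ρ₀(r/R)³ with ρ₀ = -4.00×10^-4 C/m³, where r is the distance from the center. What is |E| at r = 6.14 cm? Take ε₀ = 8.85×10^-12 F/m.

|E| ≈ 3.24e4 V/m

Take a concentric spherical Gaussian surface of radius r = 6.14 cm (r < R).
Integrate the density: Q_enc = 4π ∫₀^r ρ₀(r'/R)^3 r'² dr' = 4πρ₀ r^6/(6·R³) = -1.357e-8 C.
Since E is radial and uniform over the Gaussian sphere, Φ = E·4πr² = Q_enc/ε₀.
E = |Q_enc|/(4πε₀r²) = (1.357×10^-8)/(4π·8.85×10^-12·(0.0614)²) = 3.24×10^4 N/C.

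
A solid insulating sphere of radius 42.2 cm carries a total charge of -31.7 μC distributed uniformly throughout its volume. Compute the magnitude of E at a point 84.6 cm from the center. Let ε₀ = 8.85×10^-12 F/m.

Symmetry ⇒ E = E(r) r̂. Gaussian sphere of radius r = 84.6 cm (r > R, so the entire charge is enclosed).
Q_enc = -31.7 μC = -3.17×10^-5 C.
By Gauss's law, ∮E·dA = E·4πr² = Q_enc/ε₀.
E = |Q_enc|/(4πε₀r²) = (3.17×10^-5)/(4π·8.85×10^-12·(0.846)²) = 3.98×10^5 N/C.

E = 3.98×10^5 N/C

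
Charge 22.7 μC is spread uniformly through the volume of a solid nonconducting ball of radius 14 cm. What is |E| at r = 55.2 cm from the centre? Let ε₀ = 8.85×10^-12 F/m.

|E| = 6.70×10^5 V/m

By spherical symmetry E is radial; choose a Gaussian sphere of radius r = 55.2 cm (r > R, so the entire charge is enclosed).
Q_enc = 22.7 μC = 2.27×10^-5 C.
By Gauss's law, ∮E·dA = E·4πr² = Q_enc/ε₀.
E = |Q_enc|/(4πε₀r²) = (2.27e-5)/(4π·8.85×10^-12·(0.552)²) = 6.70e5 N/C.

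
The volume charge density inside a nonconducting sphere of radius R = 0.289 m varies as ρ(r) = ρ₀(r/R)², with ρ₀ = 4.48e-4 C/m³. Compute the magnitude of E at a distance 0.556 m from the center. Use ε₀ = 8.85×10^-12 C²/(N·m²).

|E| ≈ 7.91e5 N/C

Symmetry ⇒ E = E(r) r̂. Gaussian sphere of radius r = 0.556 m (r > R, all charge enclosed).
Q_enc = 4π ∫₀^R ρ₀(r'/R)^2 r'² dr' = 4πρ₀R³/5 = 2.718e-5 C.
Gauss's law: E·4πr² = Q_enc/ε₀.
E = |Q_enc|/(4πε₀r²) = (2.718e-5)/(4π·8.85×10^-12·(0.556)²) = 7.91×10^5 N/C.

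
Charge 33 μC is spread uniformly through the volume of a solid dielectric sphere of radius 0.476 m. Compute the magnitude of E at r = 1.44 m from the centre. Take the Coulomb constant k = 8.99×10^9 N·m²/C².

|E| ≈ 1.43×10^5 N/C

Use a concentric Gaussian sphere at r = 1.44 m (r > R, so the entire charge is enclosed).
Q_enc = 33 μC = 3.30×10^-5 C.
Since E is radial and uniform over the Gaussian sphere, Φ = E·4πr² = Q_enc/ε₀.
E = k|Q_enc|/r² = (8.99×10^9)(3.30×10^-5)/(1.44)² = 1.43×10^5 N/C.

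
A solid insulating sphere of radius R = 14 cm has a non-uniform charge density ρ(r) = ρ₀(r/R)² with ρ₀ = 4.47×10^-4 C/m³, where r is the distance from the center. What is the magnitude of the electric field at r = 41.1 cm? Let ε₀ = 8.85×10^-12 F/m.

|E| ≈ 1.64×10^5 N/C

Symmetry ⇒ E = E(r) r̂. Gaussian sphere of radius r = 41.1 cm (r > R, all charge enclosed).
Q_enc = 4π ∫₀^R ρ₀(r'/R)^2 r'² dr' = 4πρ₀R³/5 = 3.083e-6 C.
Since E is radial and uniform over the Gaussian sphere, Φ = E·4πr² = Q_enc/ε₀.
E = |Q_enc|/(4πε₀r²) = (3.083e-6)/(4π·8.85×10^-12·(0.411)²) = 1.64×10^5 N/C.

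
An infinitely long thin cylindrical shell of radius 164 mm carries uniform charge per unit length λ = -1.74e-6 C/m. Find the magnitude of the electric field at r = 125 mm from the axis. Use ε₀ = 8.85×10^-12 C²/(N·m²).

|E| = 0 N/C

Coaxial Gaussian cylinder, radius r = 125 mm, length L (r < 164 mm, inside the shell).
All the surface charge lies outside this cylinder: Q_enc = 0, hence E = 0.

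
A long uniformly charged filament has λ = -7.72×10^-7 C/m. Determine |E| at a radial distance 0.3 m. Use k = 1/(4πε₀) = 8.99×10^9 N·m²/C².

Choose a coaxial cylinder of radius r = 0.3 m (arbitrary length L) as the Gaussian surface.
Q_enc = λL, so λ_enc = -7.72e-7 C/m.
By Gauss's law (flux through the curved wall only), E·2πrL = λ_enc L/ε₀.
E = 2k|λ_enc|/r = 2(8.99×10^9)(7.72×10^-7)/(0.3) = 4.63×10^4 N/C.

E ≈ 4.63e4 V/m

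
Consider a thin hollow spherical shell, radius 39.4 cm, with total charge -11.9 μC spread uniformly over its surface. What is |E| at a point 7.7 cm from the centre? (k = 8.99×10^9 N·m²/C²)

E = 0 (no enclosed charge)

Take a concentric spherical Gaussian surface of radius r = 7.7 cm (inside the shell, r < 39.4 cm).
No charge lies within this surface, so Q_enc = 0 and Gauss's law gives E·4πr² = 0 ⇒ E = 0.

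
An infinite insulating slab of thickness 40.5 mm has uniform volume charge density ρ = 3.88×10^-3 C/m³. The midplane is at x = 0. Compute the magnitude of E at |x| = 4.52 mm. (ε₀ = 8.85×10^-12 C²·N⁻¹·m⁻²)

By symmetry E is perpendicular to the slab. A Gaussian pillbox from −4.52 mm to +4.52 mm (face area A) lies entirely within the slab.
Q_enc = ρ·(2x)·A and flux = 2EA, so 2EA = 2ρxA/ε₀ ⇒ E = |ρ|x/ε₀.
E = (3.88×10^-3)(0.00452)/(8.85×10^-12) = 1.98×10^6 N/C.

|E| ≈ 1.98e6 N/C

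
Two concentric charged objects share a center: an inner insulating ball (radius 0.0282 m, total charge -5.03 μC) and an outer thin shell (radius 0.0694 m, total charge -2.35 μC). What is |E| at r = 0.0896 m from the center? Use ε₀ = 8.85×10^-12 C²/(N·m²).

E = 8.27×10^6 N/C

Symmetry ⇒ E = E(r) r̂. Gaussian sphere of radius r = 0.0896 m (r > 0.0694 m, enclosing both).
Q_enc = (-5.03 μC) + (-2.35 μC) = -7.38e-6 C.
By Gauss's law, ∮E·dA = E·4πr² = Q_enc/ε₀.
E = |Q_enc|/(4πε₀r²) = (7.38×10^-6)/(4π·8.85×10^-12·(0.0896)²) = 8.27e6 N/C.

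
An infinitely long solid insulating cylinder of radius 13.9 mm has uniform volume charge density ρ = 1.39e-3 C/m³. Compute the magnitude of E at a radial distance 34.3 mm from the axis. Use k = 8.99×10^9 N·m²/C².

E ≈ 4.42e5 V/m

Choose a coaxial cylinder of radius r = 34.3 mm (arbitrary length L) as the Gaussian surface (r > 13.9 mm, full cross-section enclosed).
λ_enc = ρ·πR² = (1.39×10^-3)π(0.0139)² = 8.437×10^-7 C/m.
Applying ∮E·dA = Q_enc/ε₀ with the end caps contributing no flux:
E = 2k|λ_enc|/r = 2(8.99×10^9)(8.437×10^-7)/(0.0343) = 4.42e5 N/C.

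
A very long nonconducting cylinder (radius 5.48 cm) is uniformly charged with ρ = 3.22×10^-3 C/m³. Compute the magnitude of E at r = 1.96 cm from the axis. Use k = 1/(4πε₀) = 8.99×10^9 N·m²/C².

|E| ≈ 3.56e6 N/C

Take a coaxial cylindrical Gaussian surface of radius r = 1.96 cm and length L (r < R).
Charge inside radius r per length L is ρ·πr²·L, so λ_enc = ρπr² = 3.886×10^-6 C/m.
Gauss's law: E·2πrL = λ_enc L/ε₀.
E = 2k|λ_enc|/r = 2(8.99×10^9)(3.886e-6)/(0.0196) = 3.56e6 N/C.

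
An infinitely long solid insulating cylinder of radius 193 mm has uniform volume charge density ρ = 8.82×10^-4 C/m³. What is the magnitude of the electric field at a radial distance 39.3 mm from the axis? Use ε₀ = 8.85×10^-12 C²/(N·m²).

E = 1.96e6 N/C

Choose a coaxial cylinder of radius r = 39.3 mm (arbitrary length L) as the Gaussian surface (r < R).
Charge inside radius r per length L is ρ·πr²·L, so λ_enc = ρπr² = 4.28×10^-6 C/m.
Since E is radial and uniform over the curved surface, Φ = E·2πrL = Q_enc/ε₀ = λ_enc L/ε₀.
E = |λ_enc|/(2πε₀r) = (4.28×10^-6)/(2π·8.85×10^-12·0.0393) = 1.96×10^6 N/C.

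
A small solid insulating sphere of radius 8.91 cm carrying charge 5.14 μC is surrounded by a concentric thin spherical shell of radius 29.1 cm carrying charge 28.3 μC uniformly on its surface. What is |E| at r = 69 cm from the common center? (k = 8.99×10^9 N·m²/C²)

Symmetry ⇒ E = E(r) r̂. Gaussian sphere of radius r = 69 cm (r > 29.1 cm, enclosing both).
Q_enc = (5.14 μC) + (28.3 μC) = 3.344×10^-5 C.
Since E is radial and uniform over the Gaussian sphere, Φ = E·4πr² = Q_enc/ε₀.
E = k|Q_enc|/r² = (8.99×10^9)(3.344×10^-5)/(0.69)² = 6.31×10^5 N/C.

6.31×10^5 N/C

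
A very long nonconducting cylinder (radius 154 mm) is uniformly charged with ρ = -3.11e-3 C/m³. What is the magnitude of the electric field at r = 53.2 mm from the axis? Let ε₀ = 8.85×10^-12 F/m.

E = 9.35×10^6 N/C

Choose a coaxial cylinder of radius r = 53.2 mm (arbitrary length L) as the Gaussian surface (r < R).
Charge inside radius r per length L is ρ·πr²·L, so λ_enc = ρπr² = -2.765×10^-5 C/m.
Gauss's law: E·2πrL = λ_enc L/ε₀.
E = |λ_enc|/(2πε₀r) = (2.765×10^-5)/(2π·8.85×10^-12·0.0532) = 9.35×10^6 N/C.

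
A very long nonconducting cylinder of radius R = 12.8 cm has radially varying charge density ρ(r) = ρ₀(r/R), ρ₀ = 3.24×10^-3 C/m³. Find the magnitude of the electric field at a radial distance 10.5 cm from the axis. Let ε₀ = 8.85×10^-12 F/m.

1.05×10^7 N/C

Take a coaxial cylindrical Gaussian surface of radius r = 10.5 cm and length L (r < R).
λ_enc = ∫₀^r ρ(r')·2πr' dr' = (2πρ₀/R)·r^3/3 = 6.137e-5 C/m.
Since E is radial and uniform over the curved surface, Φ = E·2πrL = Q_enc/ε₀ = λ_enc L/ε₀.
E = |λ_enc|/(2πε₀r) = (6.137e-5)/(2π·8.85×10^-12·0.105) = 1.05e7 N/C.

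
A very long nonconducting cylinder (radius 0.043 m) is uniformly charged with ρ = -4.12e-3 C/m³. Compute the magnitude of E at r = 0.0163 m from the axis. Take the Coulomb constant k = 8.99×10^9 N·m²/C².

|E| = 3.79×10^6 V/m

By cylindrical symmetry E is radial; use a coaxial Gaussian cylinder of radius 0.0163 m and length L (r < R).
Enclosed charge per unit length: λ_enc = ρ·πr² = (-4.12×10^-3)π(0.0163)² = -3.439e-6 C/m.
Gauss's law: E·2πrL = λ_enc L/ε₀.
E = 2k|λ_enc|/r = 2(8.99×10^9)(3.439×10^-6)/(0.0163) = 3.79e6 N/C.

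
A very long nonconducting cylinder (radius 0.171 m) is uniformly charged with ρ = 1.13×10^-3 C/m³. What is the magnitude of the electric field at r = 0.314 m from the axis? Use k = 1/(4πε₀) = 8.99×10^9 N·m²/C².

Choose a coaxial cylinder of radius r = 0.314 m (arbitrary length L) as the Gaussian surface (r > 0.171 m, full cross-section enclosed).
λ_enc = ρ·πR² = (1.13×10^-3)π(0.171)² = 1.038×10^-4 C/m.
Gauss's law: E·2πrL = λ_enc L/ε₀.
E = 2k|λ_enc|/r = 2(8.99×10^9)(1.038e-4)/(0.314) = 5.94e6 N/C.

5.94×10^6 N/C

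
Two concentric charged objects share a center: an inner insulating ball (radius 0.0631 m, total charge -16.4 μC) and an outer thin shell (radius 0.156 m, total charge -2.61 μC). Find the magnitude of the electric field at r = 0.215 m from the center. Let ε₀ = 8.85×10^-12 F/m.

Take a concentric spherical Gaussian surface of radius r = 0.215 m (r > 0.156 m, enclosing both).
Q_enc = (-16.4 μC) + (-2.61 μC) = -1.901×10^-5 C.
Since E is radial and uniform over the Gaussian sphere, Φ = E·4πr² = Q_enc/ε₀.
E = |Q_enc|/(4πε₀r²) = (1.901×10^-5)/(4π·8.85×10^-12·(0.215)²) = 3.70e6 N/C.

3.70×10^6 V/m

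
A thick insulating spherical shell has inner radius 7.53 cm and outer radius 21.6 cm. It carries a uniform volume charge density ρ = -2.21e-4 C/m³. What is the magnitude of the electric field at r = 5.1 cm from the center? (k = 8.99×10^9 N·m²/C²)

By spherical symmetry E is radial; choose a Gaussian sphere of radius r = 5.1 cm (r < 7.53 cm, inside the empty cavity).
Q_enc = 0 (all charge lies at larger r); Gauss's law gives E = 0.

E = 0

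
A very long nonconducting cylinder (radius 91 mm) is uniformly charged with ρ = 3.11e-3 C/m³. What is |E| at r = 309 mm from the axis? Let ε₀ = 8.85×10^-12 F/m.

E = 4.71e6 V/m

Choose a coaxial cylinder of radius r = 309 mm (arbitrary length L) as the Gaussian surface (r > 91 mm, full cross-section enclosed).
λ_enc = ρ·πR² = (3.11×10^-3)π(0.091)² = 8.091e-5 C/m.
Applying ∮E·dA = Q_enc/ε₀ with the end caps contributing no flux:
E = |λ_enc|/(2πε₀r) = (8.091×10^-5)/(2π·8.85×10^-12·0.309) = 4.71×10^6 N/C.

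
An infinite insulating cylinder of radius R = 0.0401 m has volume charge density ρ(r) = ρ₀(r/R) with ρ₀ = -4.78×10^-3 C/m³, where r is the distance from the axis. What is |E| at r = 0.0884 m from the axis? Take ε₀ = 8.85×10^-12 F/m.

|E| ≈ 3.27×10^6 N/C

Choose a coaxial cylinder of radius r = 0.0884 m (arbitrary length L) as the Gaussian surface (r > R, full charge per length enclosed).
λ_enc = 2π ∫₀^R ρ₀(r'/R)^1 r' dr' = 2πρ₀R²/3 = -1.61e-5 C/m.
Applying ∮E·dA = Q_enc/ε₀ with the end caps contributing no flux:
E = |λ_enc|/(2πε₀r) = (1.61e-5)/(2π·8.85×10^-12·0.0884) = 3.27e6 N/C.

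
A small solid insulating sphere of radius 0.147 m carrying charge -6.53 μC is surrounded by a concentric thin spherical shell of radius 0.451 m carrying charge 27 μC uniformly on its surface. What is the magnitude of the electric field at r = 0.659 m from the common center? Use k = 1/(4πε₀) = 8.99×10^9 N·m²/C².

4.24e5 V/m

Take a concentric spherical Gaussian surface of radius r = 0.659 m (r > 0.451 m, enclosing both).
Q_enc = (-6.53 μC) + (27 μC) = 2.047×10^-5 C.
By Gauss's law, ∮E·dA = E·4πr² = Q_enc/ε₀.
E = k|Q_enc|/r² = (8.99×10^9)(2.047×10^-5)/(0.659)² = 4.24×10^5 N/C.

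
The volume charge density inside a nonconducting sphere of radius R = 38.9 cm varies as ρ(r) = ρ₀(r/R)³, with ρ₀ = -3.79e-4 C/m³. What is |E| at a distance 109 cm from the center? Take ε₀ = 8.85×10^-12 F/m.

Take a concentric spherical Gaussian surface of radius r = 109 cm (r > R, all charge enclosed).
Q_enc = 4π ∫₀^R ρ₀(r'/R)^3 r'² dr' = 4πρ₀R³/6 = -4.672×10^-5 C.
By Gauss's law, ∮E·dA = E·4πr² = Q_enc/ε₀.
E = |Q_enc|/(4πε₀r²) = (4.672×10^-5)/(4π·8.85×10^-12·(1.09)²) = 3.54×10^5 N/C.

E ≈ 3.54×10^5 N/C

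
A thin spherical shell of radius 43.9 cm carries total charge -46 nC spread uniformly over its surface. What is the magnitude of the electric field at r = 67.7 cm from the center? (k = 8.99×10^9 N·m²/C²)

902 V/m

Use a concentric Gaussian sphere at r = 67.7 cm (r > 43.9 cm).
The entire shell is enclosed: Q_enc = -4.60×10^-8 C.
Since E is radial and uniform over the Gaussian sphere, Φ = E·4πr² = Q_enc/ε₀.
E = k|Q_enc|/r² = (8.99×10^9)(4.60×10^-8)/(0.677)² = 902 N/C.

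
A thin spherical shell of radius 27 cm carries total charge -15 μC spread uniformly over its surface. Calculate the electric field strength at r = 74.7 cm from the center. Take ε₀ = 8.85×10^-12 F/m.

Take a concentric spherical Gaussian surface of radius r = 74.7 cm (r > 27 cm).
The entire shell is enclosed: Q_enc = -1.50×10^-5 C.
Gauss's law: E·4πr² = Q_enc/ε₀.
E = |Q_enc|/(4πε₀r²) = (1.50×10^-5)/(4π·8.85×10^-12·(0.747)²) = 2.42e5 N/C.

E ≈ 2.42×10^5 V/m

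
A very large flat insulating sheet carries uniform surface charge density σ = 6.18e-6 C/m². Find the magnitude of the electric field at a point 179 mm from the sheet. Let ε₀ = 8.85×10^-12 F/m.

3.49×10^5 N/C

Choose a cylindrical pillbox piercing the sheet, end faces (area A) parallel to it.
Only the two end caps contribute flux: Φ = 2EA. With Q_enc = σA, Gauss's law gives E = |σ|/(2ε₀).
E = |σ|/(2ε₀) = (6.18×10^-6)/(2·8.85×10^-12) = 3.49×10^5 N/C.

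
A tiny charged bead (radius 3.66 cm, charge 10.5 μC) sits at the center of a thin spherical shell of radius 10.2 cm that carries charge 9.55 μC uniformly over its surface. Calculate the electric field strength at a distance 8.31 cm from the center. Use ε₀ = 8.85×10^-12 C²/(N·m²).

E = 1.37e7 N/C

By spherical symmetry E is radial; choose a Gaussian sphere of radius r = 8.31 cm (between the bodies, 3.66 cm < r < 10.2 cm).
Only the inner charge is enclosed; the outer shell contributes nothing inside itself. Q_enc = 10.5 μC = 1.05×10^-5 C.
Gauss's law: E·4πr² = Q_enc/ε₀.
E = |Q_enc|/(4πε₀r²) = (1.05e-5)/(4π·8.85×10^-12·(0.0831)²) = 1.37×10^7 N/C.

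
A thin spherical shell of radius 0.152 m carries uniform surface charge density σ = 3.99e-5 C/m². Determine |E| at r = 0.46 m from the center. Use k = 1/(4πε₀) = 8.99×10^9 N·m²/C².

Take a concentric spherical Gaussian surface of radius r = 0.46 m (r > 0.152 m).
The entire shell is enclosed: Q_enc = σ·4πR² = (3.99×10^-5)·4π·(0.152)² = 1.158×10^-5 C.
Since E is radial and uniform over the Gaussian sphere, Φ = E·4πr² = Q_enc/ε₀.
E = k|Q_enc|/r² = (8.99×10^9)(1.158e-5)/(0.46)² = 4.92×10^5 N/C.

E = 4.92e5 V/m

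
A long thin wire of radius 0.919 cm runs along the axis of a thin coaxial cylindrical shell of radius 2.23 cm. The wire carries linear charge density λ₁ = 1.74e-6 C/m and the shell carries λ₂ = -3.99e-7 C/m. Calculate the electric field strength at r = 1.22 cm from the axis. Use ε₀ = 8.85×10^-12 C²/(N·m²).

Take a coaxial cylindrical Gaussian surface of radius r = 1.22 cm and length L (between the conductors, 0.919 cm < r < 2.23 cm).
Only the inner wire is enclosed; the outer shell contributes nothing inside itself. λ_enc = λ₁ = 1.74e-6 C/m.
Since E is radial and uniform over the curved surface, Φ = E·2πrL = Q_enc/ε₀ = λ_enc L/ε₀.
E = |λ_enc|/(2πε₀r) = (1.74e-6)/(2π·8.85×10^-12·0.0122) = 2.56×10^6 N/C.

2.56×10^6 N/C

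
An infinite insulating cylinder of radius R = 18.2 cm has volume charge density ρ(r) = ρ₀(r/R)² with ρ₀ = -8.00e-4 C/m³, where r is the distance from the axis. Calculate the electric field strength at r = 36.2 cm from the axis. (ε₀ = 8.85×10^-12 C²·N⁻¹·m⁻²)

Take a coaxial cylindrical Gaussian surface of radius r = 36.2 cm and length L (r > R, full charge per length enclosed).
λ_enc = 2π ∫₀^R ρ₀(r'/R)^2 r' dr' = 2πρ₀R²/4 = -4.162e-5 C/m.
By Gauss's law (flux through the curved wall only), E·2πrL = λ_enc L/ε₀.
E = |λ_enc|/(2πε₀r) = (4.162×10^-5)/(2π·8.85×10^-12·0.362) = 2.07e6 N/C.

2.07e6 N/C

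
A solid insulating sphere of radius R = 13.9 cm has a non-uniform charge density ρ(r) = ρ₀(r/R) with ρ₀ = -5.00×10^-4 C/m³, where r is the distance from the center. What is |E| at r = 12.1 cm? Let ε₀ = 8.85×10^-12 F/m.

E = 1.49×10^6 N/C

Symmetry ⇒ E = E(r) r̂. Gaussian sphere of radius r = 12.1 cm (r < R).
Integrate the density: Q_enc = 4π ∫₀^r ρ₀(r'/R)^1 r'² dr' = 4πρ₀ r^4/(4·R) = -2.422e-6 C.
Gauss's law: E·4πr² = Q_enc/ε₀.
E = |Q_enc|/(4πε₀r²) = (2.422e-6)/(4π·8.85×10^-12·(0.121)²) = 1.49×10^6 N/C.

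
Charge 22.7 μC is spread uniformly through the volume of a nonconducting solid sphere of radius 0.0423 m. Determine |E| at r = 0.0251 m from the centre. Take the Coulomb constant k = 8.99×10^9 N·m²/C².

By spherical symmetry E is radial; choose a Gaussian sphere of radius r = 0.0251 m (r < R).
For a uniform sphere the enclosed fraction is (r/R)³, so Q_enc = (22.7 μC)(0.0251/0.0423)³ = 4.743×10^-6 C.
Gauss's law: E·4πr² = Q_enc/ε₀.
E = k|Q_enc|/r² = (8.99×10^9)(4.743e-6)/(0.0251)² = 6.77×10^7 N/C.

|E| = 6.77×10^7 N/C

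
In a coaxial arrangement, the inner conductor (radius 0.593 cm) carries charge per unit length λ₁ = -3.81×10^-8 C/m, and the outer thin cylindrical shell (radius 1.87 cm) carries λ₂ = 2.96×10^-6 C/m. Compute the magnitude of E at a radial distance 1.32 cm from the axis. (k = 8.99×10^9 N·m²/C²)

|E| ≈ 5.19×10^4 N/C

Take a coaxial cylindrical Gaussian surface of radius r = 1.32 cm and length L (between the conductors, 0.593 cm < r < 1.87 cm).
The shell at 1.87 cm lies outside the Gaussian surface, so λ_enc = λ₁ = -3.81e-8 C/m.
Since E is radial and uniform over the curved surface, Φ = E·2πrL = Q_enc/ε₀ = λ_enc L/ε₀.
E = 2k|λ_enc|/r = 2(8.99×10^9)(3.81×10^-8)/(0.0132) = 5.19e4 N/C.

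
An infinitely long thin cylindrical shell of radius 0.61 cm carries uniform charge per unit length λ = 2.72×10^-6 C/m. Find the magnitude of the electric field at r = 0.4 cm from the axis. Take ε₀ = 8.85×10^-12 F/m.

Coaxial Gaussian cylinder, radius r = 0.4 cm, length L (r < 0.61 cm, inside the shell).
No charge is enclosed, so Gauss's law gives E·2πrL = 0 ⇒ E = 0.

|E| = 0 N/C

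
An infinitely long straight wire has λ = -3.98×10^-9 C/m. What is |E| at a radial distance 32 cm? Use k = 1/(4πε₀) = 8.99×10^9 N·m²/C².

E ≈ 224 N/C

Choose a coaxial cylinder of radius r = 32 cm (arbitrary length L) as the Gaussian surface.
Q_enc = λL, so λ_enc = -3.98e-9 C/m.
Applying ∮E·dA = Q_enc/ε₀ with the end caps contributing no flux:
E = 2k|λ_enc|/r = 2(8.99×10^9)(3.98e-9)/(0.32) = 224 N/C.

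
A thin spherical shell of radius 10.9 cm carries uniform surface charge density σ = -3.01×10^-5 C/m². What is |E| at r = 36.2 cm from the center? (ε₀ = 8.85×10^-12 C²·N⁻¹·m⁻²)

Take a concentric spherical Gaussian surface of radius r = 36.2 cm (r > 10.9 cm).
The entire shell is enclosed: Q_enc = σ·4πR² = (-3.01e-5)·4π·(0.109)² = -4.494×10^-6 C.
Applying ∮E·dA = Q_enc/ε₀ with Φ = E(4πr²):
E = |Q_enc|/(4πε₀r²) = (4.494×10^-6)/(4π·8.85×10^-12·(0.362)²) = 3.08e5 N/C.

|E| ≈ 3.08×10^5 V/m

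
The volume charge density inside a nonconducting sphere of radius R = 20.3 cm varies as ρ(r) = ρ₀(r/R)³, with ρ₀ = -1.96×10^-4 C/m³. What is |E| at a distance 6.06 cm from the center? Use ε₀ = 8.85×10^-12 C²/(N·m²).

|E| = 5.95×10^3 N/C

Take a concentric spherical Gaussian surface of radius r = 6.06 cm (r < R).
Q_enc = ∫₀^r ρ(r')·4πr'² dr' = (4πρ₀/R³) ∫₀^r r'^5 dr' = 4πρ₀ r^6/(6·R³) = -2.43e-9 C.
Gauss's law: E·4πr² = Q_enc/ε₀.
E = |Q_enc|/(4πε₀r²) = (2.43×10^-9)/(4π·8.85×10^-12·(0.0606)²) = 5.95×10^3 N/C.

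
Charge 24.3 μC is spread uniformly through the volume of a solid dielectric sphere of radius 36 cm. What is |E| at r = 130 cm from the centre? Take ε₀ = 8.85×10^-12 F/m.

E = 1.29×10^5 N/C

Symmetry ⇒ E = E(r) r̂. Gaussian sphere of radius r = 130 cm (r > R, so the entire charge is enclosed).
Q_enc = 24.3 μC = 2.43×10^-5 C.
Applying ∮E·dA = Q_enc/ε₀ with Φ = E(4πr²):
E = |Q_enc|/(4πε₀r²) = (2.43e-5)/(4π·8.85×10^-12·(1.3)²) = 1.29e5 N/C.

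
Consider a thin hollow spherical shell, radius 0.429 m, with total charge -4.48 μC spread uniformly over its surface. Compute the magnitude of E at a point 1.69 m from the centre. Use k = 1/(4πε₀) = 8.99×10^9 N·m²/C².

E ≈ 1.41e4 N/C

Take a concentric spherical Gaussian surface of radius r = 1.69 m (r > 0.429 m).
The entire shell is enclosed: Q_enc = -4.48×10^-6 C.
Applying ∮E·dA = Q_enc/ε₀ with Φ = E(4πr²):
E = k|Q_enc|/r² = (8.99×10^9)(4.48e-6)/(1.69)² = 1.41×10^4 N/C.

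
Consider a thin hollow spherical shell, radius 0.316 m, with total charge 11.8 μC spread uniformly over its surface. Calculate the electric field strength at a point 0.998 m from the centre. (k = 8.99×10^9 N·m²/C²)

Use a concentric Gaussian sphere at r = 0.998 m (r > 0.316 m).
The entire shell is enclosed: Q_enc = 1.18e-5 C.
Gauss's law: E·4πr² = Q_enc/ε₀.
E = k|Q_enc|/r² = (8.99×10^9)(1.18e-5)/(0.998)² = 1.07×10^5 N/C.

|E| = 1.07×10^5 N/C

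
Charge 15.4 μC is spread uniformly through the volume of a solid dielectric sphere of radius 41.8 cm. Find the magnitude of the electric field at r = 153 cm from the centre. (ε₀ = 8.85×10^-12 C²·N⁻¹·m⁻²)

5.92×10^4 V/m

Take a concentric spherical Gaussian surface of radius r = 153 cm (r > R, so the entire charge is enclosed).
Q_enc = 15.4 μC = 1.54e-5 C.
By Gauss's law, ∮E·dA = E·4πr² = Q_enc/ε₀.
E = |Q_enc|/(4πε₀r²) = (1.54×10^-5)/(4π·8.85×10^-12·(1.53)²) = 5.92e4 N/C.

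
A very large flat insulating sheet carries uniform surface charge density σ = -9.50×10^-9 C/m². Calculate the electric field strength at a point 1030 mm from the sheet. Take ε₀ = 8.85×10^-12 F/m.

|E| = 537 N/C

Choose a cylindrical pillbox piercing the sheet, end faces (area A) parallel to it.
Only the two end caps contribute flux: Φ = 2EA. With Q_enc = σA, Gauss's law gives E = |σ|/(2ε₀).
E = |σ|/(2ε₀) = (9.50e-9)/(2·8.85×10^-12) = 537 N/C.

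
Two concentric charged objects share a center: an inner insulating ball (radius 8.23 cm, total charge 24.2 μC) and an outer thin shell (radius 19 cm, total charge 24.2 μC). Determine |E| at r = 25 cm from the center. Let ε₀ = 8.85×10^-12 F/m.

Take a concentric spherical Gaussian surface of radius r = 25 cm (r > 19 cm, enclosing both).
Q_enc = (24.2 μC) + (24.2 μC) = 4.84e-5 C.
By Gauss's law, ∮E·dA = E·4πr² = Q_enc/ε₀.
E = |Q_enc|/(4πε₀r²) = (4.84×10^-5)/(4π·8.85×10^-12·(0.25)²) = 6.96×10^6 N/C.

|E| = 6.96e6 N/C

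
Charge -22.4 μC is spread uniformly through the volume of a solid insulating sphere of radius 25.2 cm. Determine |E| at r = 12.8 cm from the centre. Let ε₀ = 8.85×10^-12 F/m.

|E| = 1.61×10^6 V/m

Use a concentric Gaussian sphere at r = 12.8 cm (r < R).
For a uniform sphere the enclosed fraction is (r/R)³, so Q_enc = (-22.4 μC)(0.128/0.252)³ = -2.935×10^-6 C.
By Gauss's law, ∮E·dA = E·4πr² = Q_enc/ε₀.
E = |Q_enc|/(4πε₀r²) = (2.935e-6)/(4π·8.85×10^-12·(0.128)²) = 1.61e6 N/C.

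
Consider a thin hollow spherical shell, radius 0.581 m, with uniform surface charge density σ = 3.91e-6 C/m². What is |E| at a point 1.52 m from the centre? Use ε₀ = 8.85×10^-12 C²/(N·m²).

E ≈ 6.46e4 N/C

By spherical symmetry E is radial; choose a Gaussian sphere of radius r = 1.52 m (r > 0.581 m).
The entire shell is enclosed: Q_enc = σ·4πR² = (3.91×10^-6)·4π·(0.581)² = 1.659×10^-5 C.
By Gauss's law, ∮E·dA = E·4πr² = Q_enc/ε₀.
E = |Q_enc|/(4πε₀r²) = (1.659×10^-5)/(4π·8.85×10^-12·(1.52)²) = 6.46×10^4 N/C.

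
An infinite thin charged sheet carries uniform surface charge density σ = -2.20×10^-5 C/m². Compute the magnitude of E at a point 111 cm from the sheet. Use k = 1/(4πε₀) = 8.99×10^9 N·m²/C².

|E| ≈ 1.24e6 V/m

The symmetry is planar: E is normal to the sheet and the same magnitude on both sides. Take a pillbox straddling the sheet with end-cap area A.
Only the two end caps contribute flux: Φ = 2EA. With Q_enc = σA, Gauss's law gives E = |σ|/(2ε₀).
E = 2πk|σ| = 2π(8.99×10^9)(2.20×10^-5) = 1.24×10^6 N/C.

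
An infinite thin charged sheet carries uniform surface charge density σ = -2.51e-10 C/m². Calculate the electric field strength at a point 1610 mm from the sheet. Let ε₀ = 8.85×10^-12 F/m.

|E| ≈ 14.2 V/m

The symmetry is planar: E is normal to the sheet and the same magnitude on both sides. Take a pillbox straddling the sheet with end-cap area A.
Flux Φ = 2EA and Q_enc = σA, so 2EA = σA/ε₀ ⇒ E = |σ|/(2ε₀), independent of distance.
E = |σ|/(2ε₀) = (2.51×10^-10)/(2·8.85×10^-12) = 14.2 N/C.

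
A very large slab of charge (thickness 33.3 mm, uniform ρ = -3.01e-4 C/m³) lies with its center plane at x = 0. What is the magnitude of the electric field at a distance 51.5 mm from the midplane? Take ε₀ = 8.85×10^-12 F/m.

The point |x| = 51.5 mm lies outside the slab (half-thickness 0.01665 m). A symmetric pillbox spanning the full slab encloses Q_enc = ρ·d·A.
Flux = 2EA ⇒ E = |ρ|d/(2ε₀), independent of distance outside.
E = (3.01e-4)(0.0333)/(2·8.85×10^-12) = 5.66×10^5 N/C.

E = 5.66e5 N/C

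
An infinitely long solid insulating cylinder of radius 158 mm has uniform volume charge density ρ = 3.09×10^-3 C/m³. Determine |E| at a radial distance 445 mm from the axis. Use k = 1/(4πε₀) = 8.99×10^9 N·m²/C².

E ≈ 9.79e6 N/C

Coaxial Gaussian cylinder, radius r = 445 mm, length L (r > 158 mm, full cross-section enclosed).
λ_enc = ρ·πR² = (3.09×10^-3)π(0.158)² = 2.423×10^-4 C/m.
Gauss's law: E·2πrL = λ_enc L/ε₀.
E = 2k|λ_enc|/r = 2(8.99×10^9)(2.423e-4)/(0.445) = 9.79e6 N/C.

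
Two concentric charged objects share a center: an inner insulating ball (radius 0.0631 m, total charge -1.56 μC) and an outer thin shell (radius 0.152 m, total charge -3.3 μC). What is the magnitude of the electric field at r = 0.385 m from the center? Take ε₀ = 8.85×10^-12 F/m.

|E| = 2.95e5 N/C

By spherical symmetry E is radial; choose a Gaussian sphere of radius r = 0.385 m (r > 0.152 m, enclosing both).
Q_enc = (-1.56 μC) + (-3.3 μC) = -4.86×10^-6 C.
Applying ∮E·dA = Q_enc/ε₀ with Φ = E(4πr²):
E = |Q_enc|/(4πε₀r²) = (4.86e-6)/(4π·8.85×10^-12·(0.385)²) = 2.95×10^5 N/C.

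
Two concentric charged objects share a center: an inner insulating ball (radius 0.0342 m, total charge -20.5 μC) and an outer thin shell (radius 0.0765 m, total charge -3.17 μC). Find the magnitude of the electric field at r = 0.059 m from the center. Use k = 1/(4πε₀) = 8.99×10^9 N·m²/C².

|E| ≈ 5.29×10^7 N/C

Use a concentric Gaussian sphere at r = 0.059 m (between the bodies, 0.0342 m < r < 0.0765 m).
Only the inner charge is enclosed; the outer shell contributes nothing inside itself. Q_enc = -20.5 μC = -2.05e-5 C.
Gauss's law: E·4πr² = Q_enc/ε₀.
E = k|Q_enc|/r² = (8.99×10^9)(2.05×10^-5)/(0.059)² = 5.29e7 N/C.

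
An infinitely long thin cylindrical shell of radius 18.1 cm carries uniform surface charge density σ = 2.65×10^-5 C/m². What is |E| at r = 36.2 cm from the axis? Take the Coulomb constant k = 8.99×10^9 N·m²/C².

Take a coaxial cylindrical Gaussian surface of radius r = 36.2 cm and length L (r > 18.1 cm).
The whole shell is enclosed: λ_enc = σ·2πR = (2.65×10^-5)·2π·(0.181) = 3.014×10^-5 C/m.
By Gauss's law (flux through the curved wall only), E·2πrL = λ_enc L/ε₀.
E = 2k|λ_enc|/r = 2(8.99×10^9)(3.014e-5)/(0.362) = 1.50e6 N/C.

|E| ≈ 1.50e6 N/C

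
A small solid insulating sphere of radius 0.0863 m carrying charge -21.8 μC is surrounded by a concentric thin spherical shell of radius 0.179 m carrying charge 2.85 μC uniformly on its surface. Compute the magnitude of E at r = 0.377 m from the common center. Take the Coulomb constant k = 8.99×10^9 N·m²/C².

Symmetry ⇒ E = E(r) r̂. Gaussian sphere of radius r = 0.377 m (r > 0.179 m, enclosing both).
Q_enc = (-21.8 μC) + (2.85 μC) = -1.895×10^-5 C.
Applying ∮E·dA = Q_enc/ε₀ with Φ = E(4πr²):
E = k|Q_enc|/r² = (8.99×10^9)(1.895e-5)/(0.377)² = 1.20×10^6 N/C.

E ≈ 1.20×10^6 N/C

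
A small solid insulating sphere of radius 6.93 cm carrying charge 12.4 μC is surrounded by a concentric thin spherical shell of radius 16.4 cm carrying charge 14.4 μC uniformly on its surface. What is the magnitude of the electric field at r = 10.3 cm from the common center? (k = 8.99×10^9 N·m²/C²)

By spherical symmetry E is radial; choose a Gaussian sphere of radius r = 10.3 cm (between the bodies, 6.93 cm < r < 16.4 cm).
The shell at 16.4 cm lies outside the Gaussian surface, so Q_enc = 12.4 μC = 1.24×10^-5 C.
Applying ∮E·dA = Q_enc/ε₀ with Φ = E(4πr²):
E = k|Q_enc|/r² = (8.99×10^9)(1.24e-5)/(0.103)² = 1.05e7 N/C.

E ≈ 1.05×10^7 N/C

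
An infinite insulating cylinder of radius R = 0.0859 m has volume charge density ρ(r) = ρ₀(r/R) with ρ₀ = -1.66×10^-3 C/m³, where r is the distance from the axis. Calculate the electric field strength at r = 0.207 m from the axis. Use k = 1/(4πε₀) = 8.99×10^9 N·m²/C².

Choose a coaxial cylinder of radius r = 0.207 m (arbitrary length L) as the Gaussian surface (r > R, full charge per length enclosed).
λ_enc = 2π ∫₀^R ρ₀(r'/R)^1 r' dr' = 2πρ₀R²/3 = -2.565×10^-5 C/m.
By Gauss's law (flux through the curved wall only), E·2πrL = λ_enc L/ε₀.
E = 2k|λ_enc|/r = 2(8.99×10^9)(2.565e-5)/(0.207) = 2.23e6 N/C.

|E| = 2.23e6 V/m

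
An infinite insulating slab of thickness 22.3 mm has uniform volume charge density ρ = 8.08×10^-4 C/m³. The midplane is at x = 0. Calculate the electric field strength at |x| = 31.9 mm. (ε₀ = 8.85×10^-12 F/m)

E = 1.02×10^6 N/C

The point |x| = 31.9 mm lies outside the slab (half-thickness 0.01115 m). A symmetric pillbox spanning the full slab encloses Q_enc = ρ·d·A.
Flux = 2EA ⇒ E = |ρ|d/(2ε₀), independent of distance outside.
E = (8.08×10^-4)(0.0223)/(2·8.85×10^-12) = 1.02e6 N/C.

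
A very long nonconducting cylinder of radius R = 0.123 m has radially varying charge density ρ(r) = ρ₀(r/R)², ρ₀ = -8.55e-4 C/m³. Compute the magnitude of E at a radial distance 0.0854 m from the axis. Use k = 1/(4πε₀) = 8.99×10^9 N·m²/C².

Take a coaxial cylindrical Gaussian surface of radius r = 0.0854 m and length L (r < R).
λ_enc = ∫₀^r ρ(r')·2πr' dr' = (2πρ₀/R²)·r^4/4 = -4.722e-6 C/m.
Applying ∮E·dA = Q_enc/ε₀ with the end caps contributing no flux:
E = 2k|λ_enc|/r = 2(8.99×10^9)(4.722×10^-6)/(0.0854) = 9.94×10^5 N/C.

E ≈ 9.94×10^5 N/C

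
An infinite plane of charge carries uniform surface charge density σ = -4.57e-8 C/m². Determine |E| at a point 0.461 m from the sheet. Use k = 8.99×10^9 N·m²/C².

By planar symmetry E is perpendicular to the sheet and uniform; use a Gaussian pillbox with flat faces of area A on each side of the sheet.
Only the two end caps contribute flux: Φ = 2EA. With Q_enc = σA, Gauss's law gives E = |σ|/(2ε₀).
E = 2πk|σ| = 2π(8.99×10^9)(4.57×10^-8) = 2.58e3 N/C.

E ≈ 2.58×10^3 V/m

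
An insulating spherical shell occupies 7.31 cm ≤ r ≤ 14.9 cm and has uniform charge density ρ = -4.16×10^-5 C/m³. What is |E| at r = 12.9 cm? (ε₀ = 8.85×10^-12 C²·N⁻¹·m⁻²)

Use a concentric Gaussian sphere at r = 12.9 cm (within the shell material, 7.31 cm < r < 14.9 cm).
Enclosed charge is the volume from a to r: Q_enc = (4π/3)ρ(r³ − a³) = -3.06×10^-7 C.
Since E is radial and uniform over the Gaussian sphere, Φ = E·4πr² = Q_enc/ε₀.
E = |Q_enc|/(4πε₀r²) = (3.06×10^-7)/(4π·8.85×10^-12·(0.129)²) = 1.65×10^5 N/C.

1.65×10^5 V/m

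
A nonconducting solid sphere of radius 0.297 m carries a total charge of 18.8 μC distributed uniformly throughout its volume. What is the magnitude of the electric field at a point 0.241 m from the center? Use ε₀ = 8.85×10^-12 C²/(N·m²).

Use a concentric Gaussian sphere at r = 0.241 m (r < R).
Only the charge within r is enclosed: Q_enc = Q·(r/R)³ = (18.8 μC)·(0.241 m/0.297 m)³ = 1.004×10^-5 C.
Gauss's law: E·4πr² = Q_enc/ε₀.
E = |Q_enc|/(4πε₀r²) = (1.004e-5)/(4π·8.85×10^-12·(0.241)²) = 1.56×10^6 N/C.

|E| = 1.56e6 V/m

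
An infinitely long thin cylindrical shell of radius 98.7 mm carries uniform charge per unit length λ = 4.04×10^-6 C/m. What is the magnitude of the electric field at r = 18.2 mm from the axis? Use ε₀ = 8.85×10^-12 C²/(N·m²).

E = 0

Coaxial Gaussian cylinder, radius r = 18.2 mm, length L (r < 98.7 mm, inside the shell).
All the surface charge lies outside this cylinder: Q_enc = 0, hence E = 0.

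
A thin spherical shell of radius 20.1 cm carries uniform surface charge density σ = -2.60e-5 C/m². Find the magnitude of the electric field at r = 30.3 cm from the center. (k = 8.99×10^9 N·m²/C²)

|E| ≈ 1.29×10^6 V/m

Use a concentric Gaussian sphere at r = 30.3 cm (r > 20.1 cm).
The entire shell is enclosed: Q_enc = σ·4πR² = (-2.60×10^-5)·4π·(0.201)² = -1.32×10^-5 C.
Gauss's law: E·4πr² = Q_enc/ε₀.
E = k|Q_enc|/r² = (8.99×10^9)(1.32×10^-5)/(0.303)² = 1.29e6 N/C.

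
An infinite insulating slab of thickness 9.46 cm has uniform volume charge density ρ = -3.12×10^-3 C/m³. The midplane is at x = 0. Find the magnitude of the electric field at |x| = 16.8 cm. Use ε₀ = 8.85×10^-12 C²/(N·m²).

|E| = 1.67e7 N/C

The point |x| = 16.8 cm lies outside the slab (half-thickness 0.0473 m). A symmetric pillbox spanning the full slab encloses Q_enc = ρ·d·A.
Flux = 2EA ⇒ E = |ρ|d/(2ε₀), independent of distance outside.
E = (3.12×10^-3)(0.0946)/(2·8.85×10^-12) = 1.67×10^7 N/C.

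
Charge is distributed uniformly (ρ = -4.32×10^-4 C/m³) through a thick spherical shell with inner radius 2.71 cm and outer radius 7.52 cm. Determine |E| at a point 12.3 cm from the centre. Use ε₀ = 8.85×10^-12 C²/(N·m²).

By spherical symmetry E is radial; choose a Gaussian sphere of radius r = 12.3 cm (r > 7.52 cm, enclosing the whole shell).
Q_enc = ρ·(4π/3)(b³ − a³) = (-4.32×10^-4)·(4π/3)·((0.0752)³ − (0.0271)³) = -7.335×10^-7 C.
Since E is radial and uniform over the Gaussian sphere, Φ = E·4πr² = Q_enc/ε₀.
E = |Q_enc|/(4πε₀r²) = (7.335×10^-7)/(4π·8.85×10^-12·(0.123)²) = 4.36×10^5 N/C.

E ≈ 4.36×10^5 V/m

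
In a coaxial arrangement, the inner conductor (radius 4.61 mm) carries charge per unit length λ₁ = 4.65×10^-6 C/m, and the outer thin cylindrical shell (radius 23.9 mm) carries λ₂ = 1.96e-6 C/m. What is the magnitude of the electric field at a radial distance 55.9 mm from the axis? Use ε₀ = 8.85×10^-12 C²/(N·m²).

E = 2.13e6 V/m

Take a coaxial cylindrical Gaussian surface of radius r = 55.9 mm and length L (r > 23.9 mm, enclosing both).
λ_enc = λ₁ + λ₂ = (4.65e-6) + (1.96×10^-6) = 6.61×10^-6 C/m.
Gauss's law: E·2πrL = λ_enc L/ε₀.
E = |λ_enc|/(2πε₀r) = (6.61×10^-6)/(2π·8.85×10^-12·0.0559) = 2.13×10^6 N/C.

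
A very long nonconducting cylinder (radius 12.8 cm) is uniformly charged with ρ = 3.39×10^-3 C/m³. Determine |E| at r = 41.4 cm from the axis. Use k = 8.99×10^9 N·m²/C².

Choose a coaxial cylinder of radius r = 41.4 cm (arbitrary length L) as the Gaussian surface (r > 12.8 cm, full cross-section enclosed).
λ_enc = ρ·πR² = (3.39e-3)π(0.128)² = 1.745×10^-4 C/m.
Gauss's law: E·2πrL = λ_enc L/ε₀.
E = 2k|λ_enc|/r = 2(8.99×10^9)(1.745×10^-4)/(0.414) = 7.58×10^6 N/C.

7.58×10^6 V/m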